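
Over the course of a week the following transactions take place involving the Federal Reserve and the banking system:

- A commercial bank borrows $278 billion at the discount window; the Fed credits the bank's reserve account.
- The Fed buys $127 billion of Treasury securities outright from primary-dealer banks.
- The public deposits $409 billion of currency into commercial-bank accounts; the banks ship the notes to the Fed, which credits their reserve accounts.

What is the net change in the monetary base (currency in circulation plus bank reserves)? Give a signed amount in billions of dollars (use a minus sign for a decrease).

Discount-window loan $278 billion: Fed balance sheet expands → +$278B.
OMO purchase (from banks) $127 billion: Fed balance sheet expands → +$127B.
Currency deposit $409 billion: just a shift between currency and reserves — both are base money → 0.
Net: 278 + 127 + 0 = +$405 billion.

+$405 billion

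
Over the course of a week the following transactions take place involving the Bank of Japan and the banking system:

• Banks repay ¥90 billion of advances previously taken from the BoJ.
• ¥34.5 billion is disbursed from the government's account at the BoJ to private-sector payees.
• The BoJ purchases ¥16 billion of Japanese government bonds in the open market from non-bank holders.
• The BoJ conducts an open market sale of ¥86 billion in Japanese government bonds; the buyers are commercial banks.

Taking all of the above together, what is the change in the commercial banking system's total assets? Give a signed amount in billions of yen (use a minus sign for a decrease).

Discount-window repayment ¥90 billion: bank balance sheets shrink → −¥90B.
Government spending ¥34.5 billion: bank balance sheets expand → +¥34.5B.
Asset purchase (from non-banks) ¥16 billion: bank balance sheets expand → +¥16B.
OMO sale (to banks) ¥86 billion: just an asset swap on bank balance sheets → 0.
Net: −90 + 34.5 + 16 + 0 = -¥39.5 billion.

-¥39.5 billion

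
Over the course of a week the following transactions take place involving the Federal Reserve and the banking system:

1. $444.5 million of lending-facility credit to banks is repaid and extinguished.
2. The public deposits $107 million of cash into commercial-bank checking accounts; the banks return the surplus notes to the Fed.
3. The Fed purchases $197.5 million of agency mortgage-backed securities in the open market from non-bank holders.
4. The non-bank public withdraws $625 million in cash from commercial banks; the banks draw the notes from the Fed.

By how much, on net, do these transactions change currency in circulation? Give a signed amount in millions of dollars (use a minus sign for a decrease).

Fed balance sheet:
  Assets:      Securities +$197.5M, Loans to banks −$444.5M
  Liabilities: Bank reserves −$765M, Currency in circulation +$518M
So the change in currency in circulation is +$518 million.

+$518 million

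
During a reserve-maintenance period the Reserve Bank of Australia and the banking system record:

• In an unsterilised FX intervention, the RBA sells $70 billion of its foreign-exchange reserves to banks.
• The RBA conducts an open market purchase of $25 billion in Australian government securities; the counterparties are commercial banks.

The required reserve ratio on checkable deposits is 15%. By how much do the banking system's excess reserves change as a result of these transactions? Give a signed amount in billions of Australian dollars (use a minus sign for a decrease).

FX sale $70 billion: reserves −$70B, deposits 0.
OMO purchase (from banks) $25 billion: reserves +$25B, deposits 0.
Totals: Δreserves = −$45B, Δdeposits = 0.
Δrequired reserves = 15% × 0 = 0.
Δexcess reserves = Δreserves − Δrequired = −$45B − (0) = -$45 billion.

-$45 billion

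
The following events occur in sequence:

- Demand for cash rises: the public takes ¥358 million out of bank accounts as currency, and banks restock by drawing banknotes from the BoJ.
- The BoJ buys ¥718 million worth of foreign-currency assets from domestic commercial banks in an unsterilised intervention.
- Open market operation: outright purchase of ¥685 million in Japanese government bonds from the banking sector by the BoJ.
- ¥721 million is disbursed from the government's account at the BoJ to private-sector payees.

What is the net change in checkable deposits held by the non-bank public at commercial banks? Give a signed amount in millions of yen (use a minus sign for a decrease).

+¥363 million

BoJ balance sheet:
  Assets:      Securities +¥685M, Foreign assets +¥718M
  Liabilities: Bank reserves +¥1766M, Currency in circulation +¥358M, Government deposits −¥721M
Commercial banking system:
  Assets:      Reserves at CB +¥1766M, Securities −¥685M, Foreign assets −¥718M
  Liabilities: Checkable deposits +¥363M
So the change in checkable deposits held by the non-bank public at commercial banks is +¥363 million.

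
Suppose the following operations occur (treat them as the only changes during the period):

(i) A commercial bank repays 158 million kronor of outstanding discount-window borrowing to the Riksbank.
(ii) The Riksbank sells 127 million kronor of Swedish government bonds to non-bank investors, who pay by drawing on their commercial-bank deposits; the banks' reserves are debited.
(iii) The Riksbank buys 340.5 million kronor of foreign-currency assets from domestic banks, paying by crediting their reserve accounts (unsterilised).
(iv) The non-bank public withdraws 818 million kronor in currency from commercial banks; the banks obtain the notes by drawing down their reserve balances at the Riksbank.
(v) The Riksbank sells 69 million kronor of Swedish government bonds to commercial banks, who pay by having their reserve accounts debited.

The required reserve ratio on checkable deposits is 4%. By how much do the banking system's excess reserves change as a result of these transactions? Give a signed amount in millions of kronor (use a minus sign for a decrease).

-793.7 million

Discount-window repayment 158 million kronor: reserves −158M, deposits 0.
Asset sale (to non-banks) 127 million kronor: reserves −127M, deposits −127M.
FX purchase 340.5 million kronor: reserves +340.5M, deposits 0.
Currency withdrawal 818 million kronor: reserves −818M, deposits −818M.
OMO sale (to banks) 69 million kronor: reserves −69M, deposits 0.
Totals: Δreserves = −831.5M, Δdeposits = −945M.
Δrequired reserves = 4% × −945M = −37.8M.
Δexcess reserves = Δreserves − Δrequired = −831.5M − (−37.8M) = -793.7 million.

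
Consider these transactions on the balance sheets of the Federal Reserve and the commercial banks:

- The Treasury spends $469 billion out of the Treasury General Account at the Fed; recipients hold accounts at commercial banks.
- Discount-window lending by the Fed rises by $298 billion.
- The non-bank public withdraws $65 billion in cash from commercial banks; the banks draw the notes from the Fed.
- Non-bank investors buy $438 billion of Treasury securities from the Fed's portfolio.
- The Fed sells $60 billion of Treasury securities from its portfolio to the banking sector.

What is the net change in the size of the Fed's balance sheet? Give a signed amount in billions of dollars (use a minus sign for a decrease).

Fed balance sheet:
  Assets:      Securities −$498B, Loans to banks +$298B
  Liabilities: Bank reserves +$204B, Currency in circulation +$65B, Government deposits −$469B
Commercial banking system:
  Assets:      Reserves at CB +$204B, Securities +$60B
  Liabilities: Checkable deposits −$34B, Borrowings from CB +$298B
Change in total Fed assets = -$200 billion.

-$200 billion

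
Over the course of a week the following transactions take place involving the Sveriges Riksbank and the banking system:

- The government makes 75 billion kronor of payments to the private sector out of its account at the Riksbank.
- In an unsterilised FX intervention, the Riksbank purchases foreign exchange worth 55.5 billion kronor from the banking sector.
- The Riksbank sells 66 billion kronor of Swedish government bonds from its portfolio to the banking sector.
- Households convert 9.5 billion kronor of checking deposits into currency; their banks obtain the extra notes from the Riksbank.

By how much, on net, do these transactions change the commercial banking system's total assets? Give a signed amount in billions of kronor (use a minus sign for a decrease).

+65.5 billion

Government spending 75 billion kronor: bank balance sheets expand → +75B.
FX purchase 55.5 billion kronor: just an asset swap on bank balance sheets → 0.
OMO sale (to banks) 66 billion kronor: just an asset swap on bank balance sheets → 0.
Currency withdrawal 9.5 billion kronor: bank balance sheets shrink → −9.5B.
Net: 75 + 0 + 0 − 9.5 = +65.5 billion.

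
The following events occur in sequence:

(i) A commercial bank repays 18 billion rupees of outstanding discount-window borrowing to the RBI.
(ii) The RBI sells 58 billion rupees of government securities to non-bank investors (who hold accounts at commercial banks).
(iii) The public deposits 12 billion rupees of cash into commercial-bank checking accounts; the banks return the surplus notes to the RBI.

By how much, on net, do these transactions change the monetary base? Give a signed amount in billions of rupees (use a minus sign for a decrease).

RBI balance sheet:
  Assets:      Securities −58B, Loans to banks −18B
  Liabilities: Bank reserves −64B, Currency in circulation −12B
Commercial banking system:
  Assets:      Reserves at CB −64B
  Liabilities: Checkable deposits −46B, Borrowings from CB −18B
Monetary base = currency + reserves: −12B + (−64B) = -76 billion.

-76 billion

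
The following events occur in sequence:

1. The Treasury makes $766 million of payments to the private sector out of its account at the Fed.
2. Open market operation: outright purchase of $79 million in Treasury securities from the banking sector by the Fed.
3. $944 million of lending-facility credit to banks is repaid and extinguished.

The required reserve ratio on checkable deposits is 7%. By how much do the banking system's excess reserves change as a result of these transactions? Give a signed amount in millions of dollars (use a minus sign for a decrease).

Government spending $766 million: reserves +$766M, deposits +$766M.
OMO purchase (from banks) $79 million: reserves +$79M, deposits 0.
Discount-window repayment $944 million: reserves −$944M, deposits 0.
Totals: Δreserves = −$99M, Δdeposits = +$766M.
Δrequired reserves = 7% × +$766M = +$53.62M.
Δexcess reserves = Δreserves − Δrequired = −$99M − (+$53.62M) = -$152.62 million.

-$152.62 million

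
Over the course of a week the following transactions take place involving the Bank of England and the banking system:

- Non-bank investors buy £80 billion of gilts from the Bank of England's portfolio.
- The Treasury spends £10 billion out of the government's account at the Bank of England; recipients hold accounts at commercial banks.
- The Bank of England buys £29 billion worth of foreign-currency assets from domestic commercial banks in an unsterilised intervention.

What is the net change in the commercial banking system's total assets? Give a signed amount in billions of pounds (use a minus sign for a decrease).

Asset sale (to non-banks) £80 billion: bank balance sheets shrink → −£80B.
Government spending £10 billion: bank balance sheets expand → +£10B.
FX purchase £29 billion: just an asset swap on bank balance sheets → 0.
Net: −80 + 10 + 0 = -£70 billion.

-£70 billion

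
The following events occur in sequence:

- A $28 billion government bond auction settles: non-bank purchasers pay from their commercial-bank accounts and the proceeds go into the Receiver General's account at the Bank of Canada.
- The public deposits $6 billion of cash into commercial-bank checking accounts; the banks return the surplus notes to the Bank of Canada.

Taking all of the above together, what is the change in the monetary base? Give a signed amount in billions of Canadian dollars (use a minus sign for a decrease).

-$28 billion

Government account inflow $28 billion: reserves shift to a non-base liability → −$28B.
Currency deposit $6 billion: just a shift between currency and reserves — both are base money → 0.
Net: −28 + 0 = -$28 billion.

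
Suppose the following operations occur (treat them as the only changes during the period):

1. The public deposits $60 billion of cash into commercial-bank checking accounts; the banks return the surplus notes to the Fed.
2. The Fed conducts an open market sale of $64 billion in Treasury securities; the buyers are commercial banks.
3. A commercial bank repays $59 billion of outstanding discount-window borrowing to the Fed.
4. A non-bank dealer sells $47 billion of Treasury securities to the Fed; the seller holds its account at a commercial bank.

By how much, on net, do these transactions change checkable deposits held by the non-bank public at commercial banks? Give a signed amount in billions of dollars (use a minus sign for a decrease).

Currency deposit $60 billion: non-bank counterparties' bank balances rise → +$60B.
OMO sale (to banks) $64 billion: the counterparty is a bank, so public deposits are unchanged → 0.
Discount-window repayment $59 billion: the counterparty is a bank, so public deposits are unchanged → 0.
Asset purchase (from non-banks) $47 billion: non-bank counterparties' bank balances rise → +$47B.
Net: 60 + 0 + 0 + 47 = +$107 billion.

+$107 billion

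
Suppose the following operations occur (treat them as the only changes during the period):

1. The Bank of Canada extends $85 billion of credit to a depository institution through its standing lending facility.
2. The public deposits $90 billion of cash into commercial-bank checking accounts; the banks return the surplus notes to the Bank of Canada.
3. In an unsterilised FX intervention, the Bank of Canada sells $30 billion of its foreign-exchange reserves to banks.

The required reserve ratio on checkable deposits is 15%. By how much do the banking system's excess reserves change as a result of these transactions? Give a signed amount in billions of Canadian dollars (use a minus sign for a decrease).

Discount-window loan $85 billion: reserves +$85B, deposits 0.
Currency deposit $90 billion: reserves +$90B, deposits +$90B.
FX sale $30 billion: reserves −$30B, deposits 0.
Totals: Δreserves = +$145B, Δdeposits = +$90B.
Δrequired reserves = 15% × +$90B = +$13.5B.
Δexcess reserves = Δreserves − Δrequired = +$145B − (+$13.5B) = +$131.5 billion.

+$131.5 billion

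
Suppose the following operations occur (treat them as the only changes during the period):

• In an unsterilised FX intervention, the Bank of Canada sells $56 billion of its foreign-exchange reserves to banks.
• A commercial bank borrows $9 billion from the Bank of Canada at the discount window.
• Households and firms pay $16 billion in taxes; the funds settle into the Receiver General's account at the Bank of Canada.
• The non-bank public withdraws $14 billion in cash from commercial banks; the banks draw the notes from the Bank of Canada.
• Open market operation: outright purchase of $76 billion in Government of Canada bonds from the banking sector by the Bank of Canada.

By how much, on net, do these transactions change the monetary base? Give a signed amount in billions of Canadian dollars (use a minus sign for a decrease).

+$13 billion

Bank of Canada balance sheet:
  Assets:      Securities +$76B, Loans to banks +$9B, Foreign assets −$56B
  Liabilities: Bank reserves −$1B, Currency in circulation +$14B, Government deposits +$16B
Monetary base = currency + reserves: +$14B + (−$1B) = +$13 billion.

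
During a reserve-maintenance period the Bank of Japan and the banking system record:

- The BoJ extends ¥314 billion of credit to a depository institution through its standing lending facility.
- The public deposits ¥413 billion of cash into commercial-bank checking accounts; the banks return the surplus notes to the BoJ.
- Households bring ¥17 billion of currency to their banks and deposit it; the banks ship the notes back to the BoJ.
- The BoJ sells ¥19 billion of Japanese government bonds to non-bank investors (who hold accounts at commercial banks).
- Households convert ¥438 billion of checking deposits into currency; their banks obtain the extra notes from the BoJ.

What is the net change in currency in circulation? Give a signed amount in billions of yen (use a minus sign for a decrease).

+¥8 billion

BoJ balance sheet:
  Assets:      Securities −¥19B, Loans to banks +¥314B
  Liabilities: Bank reserves +¥287B, Currency in circulation +¥8B
Commercial banking system:
  Assets:      Reserves at CB +¥287B
  Liabilities: Checkable deposits −¥27B, Borrowings from CB +¥314B
So the change in currency in circulation is +¥8 billion.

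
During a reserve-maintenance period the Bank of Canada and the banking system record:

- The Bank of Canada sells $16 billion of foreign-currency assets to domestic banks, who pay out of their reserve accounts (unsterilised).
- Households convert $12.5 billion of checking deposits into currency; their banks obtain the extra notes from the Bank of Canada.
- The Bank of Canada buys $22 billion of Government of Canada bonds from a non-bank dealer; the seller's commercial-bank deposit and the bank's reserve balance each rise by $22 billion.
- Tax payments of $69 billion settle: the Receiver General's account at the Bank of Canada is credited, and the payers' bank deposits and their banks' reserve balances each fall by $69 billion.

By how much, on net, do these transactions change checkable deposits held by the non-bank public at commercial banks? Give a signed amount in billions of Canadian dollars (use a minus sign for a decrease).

FX sale $16 billion: the counterparty is a bank, so public deposits are unchanged → 0.
Currency withdrawal $12.5 billion: non-bank counterparties' bank balances fall → −$12.5B.
Asset purchase (from non-banks) $22 billion: non-bank counterparties' bank balances rise → +$22B.
Government account inflow $69 billion: non-bank counterparties' bank balances fall → −$69B.
Net: 0 − 12.5 + 22 − 69 = -$59.5 billion.

-$59.5 billion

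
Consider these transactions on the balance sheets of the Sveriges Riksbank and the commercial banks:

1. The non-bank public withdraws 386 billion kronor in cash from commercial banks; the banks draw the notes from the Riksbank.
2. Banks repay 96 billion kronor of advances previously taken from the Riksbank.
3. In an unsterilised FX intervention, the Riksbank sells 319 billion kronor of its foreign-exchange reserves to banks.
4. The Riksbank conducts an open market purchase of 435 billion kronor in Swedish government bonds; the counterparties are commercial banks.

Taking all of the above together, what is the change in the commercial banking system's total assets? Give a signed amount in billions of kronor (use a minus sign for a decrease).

-482 billion

Currency withdrawal 386 billion kronor: bank balance sheets shrink → −386B.
Discount-window repayment 96 billion kronor: bank balance sheets shrink → −96B.
FX sale 319 billion kronor: just an asset swap on bank balance sheets → 0.
OMO purchase (from banks) 435 billion kronor: just an asset swap on bank balance sheets → 0.
Net: −386 − 96 + 0 + 0 = -482 billion.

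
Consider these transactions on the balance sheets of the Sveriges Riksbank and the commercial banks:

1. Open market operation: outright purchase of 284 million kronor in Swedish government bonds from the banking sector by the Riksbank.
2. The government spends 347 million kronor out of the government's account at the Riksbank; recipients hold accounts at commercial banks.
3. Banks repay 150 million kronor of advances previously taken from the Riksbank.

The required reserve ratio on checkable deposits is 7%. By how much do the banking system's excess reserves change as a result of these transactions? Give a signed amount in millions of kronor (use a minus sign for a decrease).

OMO purchase (from banks) 284 million kronor: reserves +284M, deposits 0.
Government spending 347 million kronor: reserves +347M, deposits +347M.
Discount-window repayment 150 million kronor: reserves −150M, deposits 0.
Totals: Δreserves = +481M, Δdeposits = +347M.
Δrequired reserves = 7% × +347M = +24.29M.
Δexcess reserves = Δreserves − Δrequired = +481M − (+24.29M) = +456.71 million.

+456.71 million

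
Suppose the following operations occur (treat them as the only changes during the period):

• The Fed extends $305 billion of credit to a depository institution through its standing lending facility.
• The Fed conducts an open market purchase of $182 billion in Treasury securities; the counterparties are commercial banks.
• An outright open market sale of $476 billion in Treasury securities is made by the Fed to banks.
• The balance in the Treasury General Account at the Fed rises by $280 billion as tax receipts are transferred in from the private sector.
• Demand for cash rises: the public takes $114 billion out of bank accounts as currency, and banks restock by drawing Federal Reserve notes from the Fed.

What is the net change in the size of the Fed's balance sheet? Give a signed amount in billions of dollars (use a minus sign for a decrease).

+$11 billion

Fed balance sheet:
  Assets:      Securities −$294B, Loans to banks +$305B
  Liabilities: Bank reserves −$383B, Currency in circulation +$114B, Government deposits +$280B
Change in total Fed assets = +$11 billion.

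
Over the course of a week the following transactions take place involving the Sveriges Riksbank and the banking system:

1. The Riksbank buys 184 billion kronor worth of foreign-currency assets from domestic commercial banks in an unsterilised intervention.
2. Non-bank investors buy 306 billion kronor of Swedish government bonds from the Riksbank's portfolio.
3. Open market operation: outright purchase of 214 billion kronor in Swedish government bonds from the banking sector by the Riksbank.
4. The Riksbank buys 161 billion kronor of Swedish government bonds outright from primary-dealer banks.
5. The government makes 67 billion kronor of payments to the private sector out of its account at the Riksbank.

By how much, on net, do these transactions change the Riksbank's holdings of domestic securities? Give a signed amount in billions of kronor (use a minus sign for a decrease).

Riksbank balance sheet:
  Assets:      Securities +69B, Foreign assets +184B
  Liabilities: Bank reserves +320B, Government deposits −67B
So the change in the Riksbank's holdings of domestic securities is +69 billion.

+69 billion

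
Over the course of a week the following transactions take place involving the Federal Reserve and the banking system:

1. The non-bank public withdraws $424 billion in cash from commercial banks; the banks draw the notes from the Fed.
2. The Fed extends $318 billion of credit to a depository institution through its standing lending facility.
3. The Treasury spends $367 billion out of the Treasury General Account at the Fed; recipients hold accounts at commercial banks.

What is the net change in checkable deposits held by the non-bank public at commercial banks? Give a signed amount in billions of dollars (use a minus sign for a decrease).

Currency withdrawal $424 billion: non-bank counterparties' bank balances fall → −$424B.
Discount-window loan $318 billion: the counterparty is a bank, so public deposits are unchanged → 0.
Government spending $367 billion: non-bank counterparties' bank balances rise → +$367B.
Net: −424 + 0 + 367 = -$57 billion.

-$57 billion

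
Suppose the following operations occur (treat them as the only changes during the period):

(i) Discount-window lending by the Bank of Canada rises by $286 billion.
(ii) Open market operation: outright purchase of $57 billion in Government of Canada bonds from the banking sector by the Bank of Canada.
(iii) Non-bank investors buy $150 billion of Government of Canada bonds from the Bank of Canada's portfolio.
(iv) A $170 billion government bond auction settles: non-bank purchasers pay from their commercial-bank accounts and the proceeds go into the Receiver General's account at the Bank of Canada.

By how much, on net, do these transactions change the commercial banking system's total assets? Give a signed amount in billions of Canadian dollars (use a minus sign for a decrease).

-$34 billion

Bank of Canada balance sheet:
  Assets:      Securities −$93B, Loans to banks +$286B
  Liabilities: Bank reserves +$23B, Government deposits +$170B
Commercial banking system:
  Assets:      Reserves at CB +$23B, Securities −$57B
  Liabilities: Checkable deposits −$320B, Borrowings from CB +$286B
Change in total bank assets = -$34 billion.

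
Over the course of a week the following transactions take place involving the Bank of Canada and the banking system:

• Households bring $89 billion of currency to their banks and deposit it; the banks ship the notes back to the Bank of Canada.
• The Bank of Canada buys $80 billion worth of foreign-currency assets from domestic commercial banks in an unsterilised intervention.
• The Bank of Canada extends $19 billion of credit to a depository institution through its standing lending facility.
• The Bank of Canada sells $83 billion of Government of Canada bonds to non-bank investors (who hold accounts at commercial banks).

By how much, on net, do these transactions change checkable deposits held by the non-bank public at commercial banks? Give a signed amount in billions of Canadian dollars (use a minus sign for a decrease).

+$6 billion

Currency deposit $89 billion: non-bank counterparties' bank balances rise → +$89B.
FX purchase $80 billion: the counterparty is a bank, so public deposits are unchanged → 0.
Discount-window loan $19 billion: the counterparty is a bank, so public deposits are unchanged → 0.
Asset sale (to non-banks) $83 billion: non-bank counterparties' bank balances fall → −$83B.
Net: 89 + 0 + 0 − 83 = +$6 billion.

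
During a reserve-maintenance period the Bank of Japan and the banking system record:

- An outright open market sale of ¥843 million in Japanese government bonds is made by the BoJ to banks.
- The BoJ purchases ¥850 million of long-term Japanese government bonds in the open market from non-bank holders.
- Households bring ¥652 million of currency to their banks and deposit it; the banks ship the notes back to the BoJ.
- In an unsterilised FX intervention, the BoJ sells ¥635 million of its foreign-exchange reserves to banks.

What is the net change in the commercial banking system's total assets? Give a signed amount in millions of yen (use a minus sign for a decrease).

BoJ balance sheet:
  Assets:      Securities +¥7M, Foreign assets −¥635M
  Liabilities: Bank reserves +¥24M, Currency in circulation −¥652M
Commercial banking system:
  Assets:      Reserves at CB +¥24M, Securities +¥843M, Foreign assets +¥635M
  Liabilities: Checkable deposits +¥1502M
Change in total bank assets = +¥1502 million.

+¥1502 million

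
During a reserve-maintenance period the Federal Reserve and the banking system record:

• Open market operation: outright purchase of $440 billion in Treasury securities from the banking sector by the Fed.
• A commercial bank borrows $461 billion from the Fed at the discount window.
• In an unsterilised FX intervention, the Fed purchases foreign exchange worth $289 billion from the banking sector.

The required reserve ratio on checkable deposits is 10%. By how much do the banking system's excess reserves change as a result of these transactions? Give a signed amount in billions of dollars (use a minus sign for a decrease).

OMO purchase (from banks) $440 billion: reserves +$440B, deposits 0.
Discount-window loan $461 billion: reserves +$461B, deposits 0.
FX purchase $289 billion: reserves +$289B, deposits 0.
Totals: Δreserves = +$1190B, Δdeposits = 0.
Δrequired reserves = 10% × 0 = 0.
Δexcess reserves = Δreserves − Δrequired = +$1190B − (0) = +$1190 billion.

+$1190 billion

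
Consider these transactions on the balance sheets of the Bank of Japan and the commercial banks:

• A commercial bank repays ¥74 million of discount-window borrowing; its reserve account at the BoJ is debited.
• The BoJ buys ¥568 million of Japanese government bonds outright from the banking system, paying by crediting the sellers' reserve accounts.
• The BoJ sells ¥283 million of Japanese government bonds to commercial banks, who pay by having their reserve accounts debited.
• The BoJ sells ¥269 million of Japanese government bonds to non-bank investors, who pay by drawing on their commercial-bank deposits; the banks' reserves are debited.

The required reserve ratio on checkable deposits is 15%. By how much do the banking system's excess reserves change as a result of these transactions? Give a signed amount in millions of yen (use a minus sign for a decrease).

-¥17.65 million

Discount-window repayment ¥74 million: reserves −¥74M, deposits 0.
OMO purchase (from banks) ¥568 million: reserves +¥568M, deposits 0.
OMO sale (to banks) ¥283 million: reserves −¥283M, deposits 0.
Asset sale (to non-banks) ¥269 million: reserves −¥269M, deposits −¥269M.
Totals: Δreserves = −¥58M, Δdeposits = −¥269M.
Δrequired reserves = 15% × −¥269M = −¥40.35M.
Δexcess reserves = Δreserves − Δrequired = −¥58M − (−¥40.35M) = -¥17.65 million.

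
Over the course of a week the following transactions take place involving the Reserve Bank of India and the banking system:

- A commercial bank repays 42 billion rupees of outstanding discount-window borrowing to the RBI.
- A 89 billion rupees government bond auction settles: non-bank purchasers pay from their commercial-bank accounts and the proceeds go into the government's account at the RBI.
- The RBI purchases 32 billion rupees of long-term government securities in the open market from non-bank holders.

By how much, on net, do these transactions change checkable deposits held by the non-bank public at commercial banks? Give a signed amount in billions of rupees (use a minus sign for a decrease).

-57 billion

Discount-window repayment 42 billion rupees: the counterparty is a bank, so public deposits are unchanged → 0.
Government account inflow 89 billion rupees: non-bank counterparties' bank balances fall → −89B.
Asset purchase (from non-banks) 32 billion rupees: non-bank counterparties' bank balances rise → +32B.
Net: 0 − 89 + 32 = -57 billion.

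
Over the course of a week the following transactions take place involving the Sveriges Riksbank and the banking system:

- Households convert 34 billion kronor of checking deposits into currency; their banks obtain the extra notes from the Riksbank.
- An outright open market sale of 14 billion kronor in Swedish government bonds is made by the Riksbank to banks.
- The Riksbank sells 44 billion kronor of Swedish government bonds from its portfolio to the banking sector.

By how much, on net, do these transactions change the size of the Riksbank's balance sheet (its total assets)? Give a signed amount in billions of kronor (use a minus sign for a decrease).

-58 billion

Currency withdrawal 34 billion kronor: only the composition of liabilities changes → 0.
OMO sale (to banks) 14 billion kronor: a Riksbank asset is shed → −14B.
OMO sale (to banks) 44 billion kronor: a Riksbank asset is shed → −44B.
Net: 0 − 14 − 44 = -58 billion.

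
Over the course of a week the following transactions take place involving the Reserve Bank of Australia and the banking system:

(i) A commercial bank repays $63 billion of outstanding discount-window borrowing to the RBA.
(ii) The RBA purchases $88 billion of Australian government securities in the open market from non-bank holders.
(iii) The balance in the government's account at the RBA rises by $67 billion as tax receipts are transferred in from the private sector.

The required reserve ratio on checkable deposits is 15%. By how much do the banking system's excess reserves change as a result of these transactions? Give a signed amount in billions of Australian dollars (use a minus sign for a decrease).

Discount-window repayment $63 billion: reserves −$63B, deposits 0.
Asset purchase (from non-banks) $88 billion: reserves +$88B, deposits +$88B.
Government account inflow $67 billion: reserves −$67B, deposits −$67B.
Totals: Δreserves = −$42B, Δdeposits = +$21B.
Δrequired reserves = 15% × +$21B = +$3.15B.
Δexcess reserves = Δreserves − Δrequired = −$42B − (+$3.15B) = -$45.15 billion.

-$45.15 billion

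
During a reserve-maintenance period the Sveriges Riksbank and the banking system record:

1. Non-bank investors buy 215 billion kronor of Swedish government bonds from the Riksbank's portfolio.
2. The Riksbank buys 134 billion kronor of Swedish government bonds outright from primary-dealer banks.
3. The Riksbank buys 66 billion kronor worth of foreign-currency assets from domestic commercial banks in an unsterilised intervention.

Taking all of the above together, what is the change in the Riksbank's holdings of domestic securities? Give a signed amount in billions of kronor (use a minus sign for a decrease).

Asset sale (to non-banks) 215 billion kronor: securities removed from the Riksbank's portfolio → −215B.
OMO purchase (from banks) 134 billion kronor: securities added to the Riksbank's portfolio → +134B.
FX purchase 66 billion kronor: the Riksbank's securities portfolio is untouched → 0.
Net: −215 + 134 + 0 = -81 billion.

-81 billion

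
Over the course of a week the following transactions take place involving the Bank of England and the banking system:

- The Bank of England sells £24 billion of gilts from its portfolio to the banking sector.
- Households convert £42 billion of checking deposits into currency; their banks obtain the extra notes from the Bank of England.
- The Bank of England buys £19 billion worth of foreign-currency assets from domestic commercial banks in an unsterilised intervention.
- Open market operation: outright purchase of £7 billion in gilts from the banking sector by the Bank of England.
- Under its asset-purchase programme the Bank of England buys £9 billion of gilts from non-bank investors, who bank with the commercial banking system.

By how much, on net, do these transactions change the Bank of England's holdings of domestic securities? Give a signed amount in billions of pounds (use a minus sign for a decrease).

-£8 billion

Bank of England balance sheet:
  Assets:      Securities −£8B, Foreign assets +£19B
  Liabilities: Bank reserves −£31B, Currency in circulation +£42B
So the change in the Bank of England's holdings of domestic securities is -£8 billion.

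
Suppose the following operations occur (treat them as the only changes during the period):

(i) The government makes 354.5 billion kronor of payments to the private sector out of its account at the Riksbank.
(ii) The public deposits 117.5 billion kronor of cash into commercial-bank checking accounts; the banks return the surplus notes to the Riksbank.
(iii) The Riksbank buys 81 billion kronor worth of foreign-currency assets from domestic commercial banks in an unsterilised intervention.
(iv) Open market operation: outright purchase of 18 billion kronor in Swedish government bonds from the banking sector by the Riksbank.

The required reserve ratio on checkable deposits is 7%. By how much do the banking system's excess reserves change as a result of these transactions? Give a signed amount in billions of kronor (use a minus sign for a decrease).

+537.96 billion

Government spending 354.5 billion kronor: reserves +354.5B, deposits +354.5B.
Currency deposit 117.5 billion kronor: reserves +117.5B, deposits +117.5B.
FX purchase 81 billion kronor: reserves +81B, deposits 0.
OMO purchase (from banks) 18 billion kronor: reserves +18B, deposits 0.
Totals: Δreserves = +571B, Δdeposits = +472B.
Δrequired reserves = 7% × +472B = +33.04B.
Δexcess reserves = Δreserves − Δrequired = +571B − (+33.04B) = +537.96 billion.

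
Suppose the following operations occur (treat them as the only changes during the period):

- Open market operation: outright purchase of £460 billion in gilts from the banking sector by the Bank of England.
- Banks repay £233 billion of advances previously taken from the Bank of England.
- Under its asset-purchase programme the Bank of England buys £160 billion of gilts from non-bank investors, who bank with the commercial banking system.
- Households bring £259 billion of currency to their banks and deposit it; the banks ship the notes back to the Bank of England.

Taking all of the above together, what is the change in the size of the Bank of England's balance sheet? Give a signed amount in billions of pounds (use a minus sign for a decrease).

Bank of England balance sheet:
  Assets:      Securities +£620B, Loans to banks −£233B
  Liabilities: Bank reserves +£646B, Currency in circulation −£259B
Commercial banking system:
  Assets:      Reserves at CB +£646B, Securities −£460B
  Liabilities: Checkable deposits +£419B, Borrowings from CB −£233B
Change in total Bank of England assets = +£387 billion.

+£387 billion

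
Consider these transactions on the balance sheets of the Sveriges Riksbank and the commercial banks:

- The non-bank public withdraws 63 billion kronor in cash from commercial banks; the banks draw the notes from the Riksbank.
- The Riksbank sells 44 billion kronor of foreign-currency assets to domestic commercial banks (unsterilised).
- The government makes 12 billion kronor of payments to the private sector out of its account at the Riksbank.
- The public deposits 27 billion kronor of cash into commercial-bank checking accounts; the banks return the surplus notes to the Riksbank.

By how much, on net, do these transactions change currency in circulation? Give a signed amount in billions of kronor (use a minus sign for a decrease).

Riksbank balance sheet:
  Assets:      Foreign assets −44B
  Liabilities: Bank reserves −68B, Currency in circulation +36B, Government deposits −12B
So the change in currency in circulation is +36 billion.

+36 billion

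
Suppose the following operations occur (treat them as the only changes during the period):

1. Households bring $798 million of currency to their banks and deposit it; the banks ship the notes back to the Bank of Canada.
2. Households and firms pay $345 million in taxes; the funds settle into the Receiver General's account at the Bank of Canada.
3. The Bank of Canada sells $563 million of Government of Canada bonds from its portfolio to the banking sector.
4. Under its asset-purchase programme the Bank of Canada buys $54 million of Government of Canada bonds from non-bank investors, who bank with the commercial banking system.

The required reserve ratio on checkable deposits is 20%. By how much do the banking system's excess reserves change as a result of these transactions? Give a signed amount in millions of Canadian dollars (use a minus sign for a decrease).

-$157.4 million

Currency deposit $798 million: reserves +$798M, deposits +$798M.
Government account inflow $345 million: reserves −$345M, deposits −$345M.
OMO sale (to banks) $563 million: reserves −$563M, deposits 0.
Asset purchase (from non-banks) $54 million: reserves +$54M, deposits +$54M.
Totals: Δreserves = −$56M, Δdeposits = +$507M.
Δrequired reserves = 20% × +$507M = +$101.4M.
Δexcess reserves = Δreserves − Δrequired = −$56M − (+$101.4M) = -$157.4 million.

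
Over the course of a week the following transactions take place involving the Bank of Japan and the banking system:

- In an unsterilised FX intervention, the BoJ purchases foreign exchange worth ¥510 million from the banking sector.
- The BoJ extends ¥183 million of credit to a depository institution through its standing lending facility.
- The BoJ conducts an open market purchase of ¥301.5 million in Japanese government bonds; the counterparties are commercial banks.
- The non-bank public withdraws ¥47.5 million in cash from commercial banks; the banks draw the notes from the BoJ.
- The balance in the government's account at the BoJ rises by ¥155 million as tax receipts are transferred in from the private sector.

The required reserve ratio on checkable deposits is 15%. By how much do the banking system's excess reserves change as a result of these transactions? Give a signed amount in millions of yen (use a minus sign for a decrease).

+¥822.375 million

FX purchase ¥510 million: reserves +¥510M, deposits 0.
Discount-window loan ¥183 million: reserves +¥183M, deposits 0.
OMO purchase (from banks) ¥301.5 million: reserves +¥301.5M, deposits 0.
Currency withdrawal ¥47.5 million: reserves −¥47.5M, deposits −¥47.5M.
Government account inflow ¥155 million: reserves −¥155M, deposits −¥155M.
Totals: Δreserves = +¥792M, Δdeposits = −¥202.5M.
Δrequired reserves = 15% × −¥202.5M = −¥30.375M.
Δexcess reserves = Δreserves − Δrequired = +¥792M − (−¥30.375M) = +¥822.375 million.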